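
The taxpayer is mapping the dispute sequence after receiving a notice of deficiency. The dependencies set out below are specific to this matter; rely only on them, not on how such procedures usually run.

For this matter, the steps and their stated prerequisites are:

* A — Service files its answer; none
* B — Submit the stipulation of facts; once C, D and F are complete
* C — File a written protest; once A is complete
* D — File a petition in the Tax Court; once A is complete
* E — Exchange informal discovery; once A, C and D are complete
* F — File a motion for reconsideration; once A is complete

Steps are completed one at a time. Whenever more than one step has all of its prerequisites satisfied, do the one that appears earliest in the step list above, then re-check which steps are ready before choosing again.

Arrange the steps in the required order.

A, C, D, E, F, B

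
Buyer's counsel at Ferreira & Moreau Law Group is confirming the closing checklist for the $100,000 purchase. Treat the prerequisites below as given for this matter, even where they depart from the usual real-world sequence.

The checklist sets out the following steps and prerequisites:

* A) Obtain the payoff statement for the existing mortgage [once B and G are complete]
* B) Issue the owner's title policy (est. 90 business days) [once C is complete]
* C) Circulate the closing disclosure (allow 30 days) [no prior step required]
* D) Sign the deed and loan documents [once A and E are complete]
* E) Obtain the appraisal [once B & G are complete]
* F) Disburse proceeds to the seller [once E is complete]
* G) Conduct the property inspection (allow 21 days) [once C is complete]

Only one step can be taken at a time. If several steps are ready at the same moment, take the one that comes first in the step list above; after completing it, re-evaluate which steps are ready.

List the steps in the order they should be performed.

C → B → G → A → E → D → F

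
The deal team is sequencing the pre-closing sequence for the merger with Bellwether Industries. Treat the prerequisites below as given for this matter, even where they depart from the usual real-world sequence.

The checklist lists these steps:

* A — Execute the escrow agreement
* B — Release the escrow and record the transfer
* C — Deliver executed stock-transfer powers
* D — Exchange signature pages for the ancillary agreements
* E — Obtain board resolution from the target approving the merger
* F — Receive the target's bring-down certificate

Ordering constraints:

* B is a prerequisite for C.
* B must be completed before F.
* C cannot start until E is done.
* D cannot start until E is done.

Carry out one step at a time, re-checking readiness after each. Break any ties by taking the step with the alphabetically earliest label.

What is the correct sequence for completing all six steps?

A → B → E → C → D → F

A, B and E have no prerequisites; A has the earlier label, so A is first.
B and E are both available; B has the earlier label → B.
E and F are both available; E has the earlier label → E.
Now C, D and F have their prerequisites met. C has the earlier label, so C next.
D and F are both available; D has the earlier label → D.
F needed B, now all done → F.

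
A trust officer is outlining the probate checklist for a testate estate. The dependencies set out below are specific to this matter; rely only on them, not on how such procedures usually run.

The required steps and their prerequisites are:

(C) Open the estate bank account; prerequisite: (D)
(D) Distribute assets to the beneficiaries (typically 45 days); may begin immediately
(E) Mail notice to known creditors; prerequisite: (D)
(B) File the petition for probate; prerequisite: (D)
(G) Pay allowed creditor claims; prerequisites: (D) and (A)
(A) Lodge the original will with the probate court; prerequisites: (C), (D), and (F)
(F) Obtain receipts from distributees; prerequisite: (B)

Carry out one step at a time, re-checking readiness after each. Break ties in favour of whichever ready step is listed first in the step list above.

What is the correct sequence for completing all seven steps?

(D) is the only step with nothing outstanding, so it goes first.
(C), (E) and (B) are all available; (C) is listed earlier → (C).
(E) and (B) are both available; (E) is listed earlier → (E).
(B) needed (D), now all done → (B).
(F) needed (B), now all done → (F).
That leaves (A) as the only ready step → (A).
Next only (G) has its prerequisites met → (G).

(D), (C), (E), (B), (F), (A), (G)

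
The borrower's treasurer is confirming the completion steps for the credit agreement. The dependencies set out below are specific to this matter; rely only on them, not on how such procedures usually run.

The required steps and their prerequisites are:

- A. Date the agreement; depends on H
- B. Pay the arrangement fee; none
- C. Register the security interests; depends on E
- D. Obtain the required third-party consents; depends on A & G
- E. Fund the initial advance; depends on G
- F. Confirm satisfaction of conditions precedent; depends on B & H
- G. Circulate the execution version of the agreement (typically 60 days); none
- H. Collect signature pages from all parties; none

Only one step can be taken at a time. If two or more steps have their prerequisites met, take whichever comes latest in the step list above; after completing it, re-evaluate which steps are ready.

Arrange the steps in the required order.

H, G and B have no prerequisites; H is listed later, so H is first.
A now also ready, so the ready set is {G, B, A}; G is listed later → G.
E now also ready, so the ready set is {E, B, A}; E is listed later → E.
C now also ready, so the ready set is {C, B, A}; C is listed later → C.
B and A are both available; B is listed later → B.
Now F and A have their prerequisites met. F is listed later, so F next.
A needed H, now all done → A.
D is the only step now ready → D.

H → G → E → C → B → F → A → D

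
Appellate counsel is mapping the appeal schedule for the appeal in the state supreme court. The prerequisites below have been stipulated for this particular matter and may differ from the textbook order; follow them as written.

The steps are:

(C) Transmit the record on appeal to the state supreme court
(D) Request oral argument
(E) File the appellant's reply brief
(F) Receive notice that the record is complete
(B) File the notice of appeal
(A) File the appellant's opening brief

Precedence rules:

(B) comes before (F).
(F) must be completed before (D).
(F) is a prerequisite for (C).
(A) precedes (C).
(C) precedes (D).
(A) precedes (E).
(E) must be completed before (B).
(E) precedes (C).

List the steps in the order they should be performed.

Only (A) has no prerequisites, so it is first.
Next only (E) has its prerequisites met → (E).
(B) needed (E), now all done → (B).
Next only (F) has its prerequisites met → (F).
(C) needed (E), (F) and (A), now all done → (C).
Next only (D) has its prerequisites met → (D).

(A), (E), (B), (F), (C), (D)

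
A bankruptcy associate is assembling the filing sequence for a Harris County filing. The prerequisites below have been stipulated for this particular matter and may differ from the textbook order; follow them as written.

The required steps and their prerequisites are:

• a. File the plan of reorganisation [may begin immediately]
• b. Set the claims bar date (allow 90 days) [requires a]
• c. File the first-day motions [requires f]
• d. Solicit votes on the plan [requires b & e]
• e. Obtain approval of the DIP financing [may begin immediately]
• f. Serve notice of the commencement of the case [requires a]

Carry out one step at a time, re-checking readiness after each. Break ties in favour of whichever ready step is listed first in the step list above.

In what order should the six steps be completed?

Nothing is required for a and e. a is listed earlier → a first.
b and f now also ready, so the ready set is {b, e, f}; b is listed earlier → b.
e and f are both available; e is listed earlier → e.
d now also ready, so the ready set is {d, f}; d is listed earlier → d.
f needed a, now all done → f.
c needed f, now all done → c.

a, b, e, d, f, c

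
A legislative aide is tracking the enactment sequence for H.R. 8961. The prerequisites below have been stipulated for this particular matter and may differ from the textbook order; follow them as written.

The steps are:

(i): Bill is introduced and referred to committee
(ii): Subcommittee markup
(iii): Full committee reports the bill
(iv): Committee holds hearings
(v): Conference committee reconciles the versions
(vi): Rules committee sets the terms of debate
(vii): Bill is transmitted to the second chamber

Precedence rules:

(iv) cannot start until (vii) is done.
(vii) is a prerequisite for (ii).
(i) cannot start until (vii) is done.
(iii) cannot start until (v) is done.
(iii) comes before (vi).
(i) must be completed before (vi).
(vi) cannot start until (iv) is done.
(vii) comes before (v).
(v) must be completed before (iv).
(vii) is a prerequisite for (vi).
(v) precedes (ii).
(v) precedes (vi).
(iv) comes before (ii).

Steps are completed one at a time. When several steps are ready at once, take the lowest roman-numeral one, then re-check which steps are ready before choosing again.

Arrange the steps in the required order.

Only (vii) has no prerequisites, so it is first.
(i) and (v) are both available; (i) has the earlier label → (i).
Next only (v) has its prerequisites met → (v).
Ready: (iii) and (iv). (iii) has the earlier label → (iii).
(iv) needed (v) and (vii), now all done → (iv).
Now (ii) and (vi) have their prerequisites met. (ii) has the earlier label, so (ii) next.
(vi) needed (i), (iii), (iv), (v) and (vii), now all done → (vi).

(vii) (i) (v) (iii) (iv) (ii) (vi)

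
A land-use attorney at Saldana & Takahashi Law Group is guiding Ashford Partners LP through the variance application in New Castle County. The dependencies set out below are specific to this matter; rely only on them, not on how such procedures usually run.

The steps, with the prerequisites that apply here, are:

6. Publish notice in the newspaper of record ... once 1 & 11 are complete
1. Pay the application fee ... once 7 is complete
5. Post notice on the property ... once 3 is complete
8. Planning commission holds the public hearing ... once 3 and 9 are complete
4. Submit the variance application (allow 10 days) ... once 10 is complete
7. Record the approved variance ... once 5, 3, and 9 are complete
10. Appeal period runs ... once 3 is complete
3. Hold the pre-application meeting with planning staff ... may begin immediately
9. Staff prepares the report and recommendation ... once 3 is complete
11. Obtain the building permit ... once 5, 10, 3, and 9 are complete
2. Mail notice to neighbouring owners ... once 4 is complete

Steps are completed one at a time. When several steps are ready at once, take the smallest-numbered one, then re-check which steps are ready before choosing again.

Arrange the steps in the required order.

3 5 9 7 1 8 10 4 2 11 6

3 is the only step with nothing outstanding, so it goes first.
Now 5, 9 and 10 have their prerequisites met. 5 has the earlier label, so 5 next.
9 and 10 are both available; 9 has the earlier label → 9.
Ready: 7, 8 and 10. 7 has the earlier label → 7.
Now 1, 8 and 10 have their prerequisites met. 1 has the earlier label, so 1 next.
8 and 10 are both available; 8 has the earlier label → 8.
10 is the only step now ready → 10.
Ready: 4 and 11. 4 has the earlier label → 4.
Ready: 2 and 11. 2 has the earlier label → 2.
11 is the only step now ready → 11.
6 needed 1 and 11, now all done → 6.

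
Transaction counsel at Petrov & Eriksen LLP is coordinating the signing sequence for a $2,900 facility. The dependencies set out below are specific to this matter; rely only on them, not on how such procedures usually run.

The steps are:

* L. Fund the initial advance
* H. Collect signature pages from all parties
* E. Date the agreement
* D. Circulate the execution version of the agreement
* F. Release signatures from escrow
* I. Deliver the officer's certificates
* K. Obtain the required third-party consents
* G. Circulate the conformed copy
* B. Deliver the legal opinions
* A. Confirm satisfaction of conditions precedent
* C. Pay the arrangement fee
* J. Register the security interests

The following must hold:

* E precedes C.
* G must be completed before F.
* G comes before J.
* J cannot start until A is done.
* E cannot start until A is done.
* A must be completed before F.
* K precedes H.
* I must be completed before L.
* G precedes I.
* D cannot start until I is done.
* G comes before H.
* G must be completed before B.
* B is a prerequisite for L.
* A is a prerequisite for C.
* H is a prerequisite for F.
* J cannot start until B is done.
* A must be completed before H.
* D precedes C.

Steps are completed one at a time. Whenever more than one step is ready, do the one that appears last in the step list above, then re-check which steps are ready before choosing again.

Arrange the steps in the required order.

A, G and K have no prerequisites; A is listed later, so A is first.
Now G, K and E have their prerequisites met. G is listed later, so G next.
B, K, I and E are all available; B is listed later → B.
J now also ready, so the ready set is {J, K, I, E}; J is listed later → J.
Now K, I and E have their prerequisites met. K is listed later, so K next.
Ready: I, E and H. I is listed later → I.
D and L now also ready, so the ready set is {D, E, H, L}; D is listed later → D.
Now E, H and L have their prerequisites met. E is listed later, so E next.
C now also ready, so the ready set is {C, H, L}; C is listed later → C.
Ready: H and L. H is listed later → H.
Ready: F and L. F is listed later → F.
L is the only step now ready → L.

A, G, B, J, K, I, D, E, C, H, F, L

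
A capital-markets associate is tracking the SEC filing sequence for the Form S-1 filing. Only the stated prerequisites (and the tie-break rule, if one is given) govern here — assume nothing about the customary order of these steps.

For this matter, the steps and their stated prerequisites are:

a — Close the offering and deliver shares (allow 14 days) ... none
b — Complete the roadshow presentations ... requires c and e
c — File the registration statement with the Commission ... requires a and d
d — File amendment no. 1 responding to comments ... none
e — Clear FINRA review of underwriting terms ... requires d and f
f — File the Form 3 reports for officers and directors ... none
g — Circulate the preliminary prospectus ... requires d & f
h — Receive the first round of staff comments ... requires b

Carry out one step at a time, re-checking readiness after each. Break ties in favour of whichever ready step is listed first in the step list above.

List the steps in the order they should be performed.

a d c f e b g h

Nothing is required for a, d and f. a is listed earlier → a first.
Ready: d and f. d is listed earlier → d.
c now also ready, so the ready set is {c, f}; c is listed earlier → c.
That leaves f as the only ready step → f.
e and g are both available; e is listed earlier → e.
b now also ready, so the ready set is {b, g}; b is listed earlier → b.
Now g and h have their prerequisites met. g is listed earlier, so g next.
Next only h has its prerequisites met → h.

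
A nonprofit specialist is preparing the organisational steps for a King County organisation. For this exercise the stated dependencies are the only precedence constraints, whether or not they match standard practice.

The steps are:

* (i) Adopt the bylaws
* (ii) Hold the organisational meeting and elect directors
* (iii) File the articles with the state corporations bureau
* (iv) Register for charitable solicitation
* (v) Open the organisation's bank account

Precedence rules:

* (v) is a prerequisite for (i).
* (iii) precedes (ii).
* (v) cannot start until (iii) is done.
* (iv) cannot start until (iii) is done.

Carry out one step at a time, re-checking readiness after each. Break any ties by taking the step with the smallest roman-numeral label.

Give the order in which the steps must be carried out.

(iii) → (ii) → (iv) → (v) → (i)

(iii) has no prerequisites → (iii) first.
Ready: (ii), (iv) and (v). (ii) has the earlier label → (ii).
Ready: (iv) and (v). (iv) has the earlier label → (iv).
Next only (v) has its prerequisites met → (v).
(i) needed (v), now all done → (i).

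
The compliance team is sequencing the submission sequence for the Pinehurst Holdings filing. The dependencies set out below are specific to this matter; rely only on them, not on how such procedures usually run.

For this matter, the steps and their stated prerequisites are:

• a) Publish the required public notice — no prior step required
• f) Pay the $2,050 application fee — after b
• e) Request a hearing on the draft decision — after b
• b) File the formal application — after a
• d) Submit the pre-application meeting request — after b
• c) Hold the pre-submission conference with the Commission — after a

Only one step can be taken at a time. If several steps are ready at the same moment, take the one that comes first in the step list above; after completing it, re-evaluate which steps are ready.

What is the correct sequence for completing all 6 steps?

a is the only step with nothing outstanding, so it goes first.
Now b and c have their prerequisites met. b is listed earlier, so b next.
Now f, e, d and c have their prerequisites met. f is listed earlier, so f next.
Ready: e, d and c. e is listed earlier → e.
d and c are both available; d is listed earlier → d.
c is the only step now ready → c.

a, b, f, e, d, c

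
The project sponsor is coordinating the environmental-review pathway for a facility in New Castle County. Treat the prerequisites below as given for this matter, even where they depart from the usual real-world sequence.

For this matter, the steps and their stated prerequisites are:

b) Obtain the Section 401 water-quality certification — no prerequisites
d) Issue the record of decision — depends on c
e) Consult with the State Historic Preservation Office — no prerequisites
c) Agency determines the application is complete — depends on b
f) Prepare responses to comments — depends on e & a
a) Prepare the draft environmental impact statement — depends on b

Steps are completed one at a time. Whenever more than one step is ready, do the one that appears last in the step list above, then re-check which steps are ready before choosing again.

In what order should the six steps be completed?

e → b → a → f → c → d

e and b have no prerequisites; e is listed later, so e is first.
b is the only step now ready → b.
Now a and c have their prerequisites met. a is listed later, so a next.
Now f and c have their prerequisites met. f is listed later, so f next.
c is the only step now ready → c.
That leaves d as the only ready step → d.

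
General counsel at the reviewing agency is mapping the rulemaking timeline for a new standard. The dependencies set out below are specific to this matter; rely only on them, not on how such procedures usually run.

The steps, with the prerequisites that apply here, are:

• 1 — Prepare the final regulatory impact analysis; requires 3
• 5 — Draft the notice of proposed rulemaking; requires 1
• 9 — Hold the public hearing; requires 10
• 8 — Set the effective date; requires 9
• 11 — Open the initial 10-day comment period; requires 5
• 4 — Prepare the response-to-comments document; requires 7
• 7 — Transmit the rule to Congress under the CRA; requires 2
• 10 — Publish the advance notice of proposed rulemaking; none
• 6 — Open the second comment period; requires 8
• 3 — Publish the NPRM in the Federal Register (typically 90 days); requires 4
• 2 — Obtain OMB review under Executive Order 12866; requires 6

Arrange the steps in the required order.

10, 9, 8, 6, 2, 7, 4, 3, 1, 5, 11

10 is the only step with nothing outstanding, so it goes first.
9 needed 10, now all done → 9.
8 is the only step now ready → 8.
That leaves 6 as the only ready step → 6.
Next only 2 has its prerequisites met → 2.
7 is the only step now ready → 7.
4 needed 7, now all done → 4.
Next only 3 has its prerequisites met → 3.
1 needed 3, now all done → 1.
5 needed 1, now all done → 5.
11 needed 5, now all done → 11.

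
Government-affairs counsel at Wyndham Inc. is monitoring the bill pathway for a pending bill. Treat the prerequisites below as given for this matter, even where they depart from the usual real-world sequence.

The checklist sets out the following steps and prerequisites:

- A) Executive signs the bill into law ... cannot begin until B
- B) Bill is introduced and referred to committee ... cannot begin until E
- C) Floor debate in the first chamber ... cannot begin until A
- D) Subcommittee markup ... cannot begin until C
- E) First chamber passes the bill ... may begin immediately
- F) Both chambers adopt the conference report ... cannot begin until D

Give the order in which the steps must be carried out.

Only E has no prerequisites, so it is first.
B needed E, now all done → B.
A needed B, now all done → A.
Next only C has its prerequisites met → C.
D needed C, now all done → D.
F is the only step now ready → F.

E B A C D F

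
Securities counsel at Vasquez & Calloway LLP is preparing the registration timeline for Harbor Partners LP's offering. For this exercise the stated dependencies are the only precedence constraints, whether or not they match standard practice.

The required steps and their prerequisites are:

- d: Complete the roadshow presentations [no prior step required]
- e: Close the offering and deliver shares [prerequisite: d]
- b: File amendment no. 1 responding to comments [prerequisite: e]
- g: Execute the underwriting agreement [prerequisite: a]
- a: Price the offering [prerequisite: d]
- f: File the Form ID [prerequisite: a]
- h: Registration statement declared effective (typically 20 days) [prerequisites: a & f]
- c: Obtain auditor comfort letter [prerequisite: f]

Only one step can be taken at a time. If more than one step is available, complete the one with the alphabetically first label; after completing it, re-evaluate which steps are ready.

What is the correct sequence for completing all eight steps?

d has no prerequisites → d first.
a and e are both available; a has the earlier label → a.
f and g now also ready, so the ready set is {e, f, g}; e has the earlier label → e.
b, f and g are all available; b has the earlier label → b.
Now f and g have their prerequisites met. f has the earlier label, so f next.
Ready: c, g and h. c has the earlier label → c.
Now g and h have their prerequisites met. g has the earlier label, so g next.
h is the only step now ready → h.

d, a, e, b, f, c, g, h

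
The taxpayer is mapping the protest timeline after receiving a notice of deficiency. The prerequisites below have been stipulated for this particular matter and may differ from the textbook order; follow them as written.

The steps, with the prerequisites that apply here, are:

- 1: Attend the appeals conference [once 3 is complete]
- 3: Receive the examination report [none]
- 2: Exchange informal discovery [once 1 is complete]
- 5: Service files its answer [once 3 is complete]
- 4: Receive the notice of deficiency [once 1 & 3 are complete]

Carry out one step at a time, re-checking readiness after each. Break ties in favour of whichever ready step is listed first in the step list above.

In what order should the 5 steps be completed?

3 is the only step with nothing outstanding, so it goes first.
1 and 5 are both available; 1 is listed earlier → 1.
2 and 4 now also ready, so the ready set is {2, 5, 4}; 2 is listed earlier → 2.
Ready: 5 and 4. 5 is listed earlier → 5.
Next only 4 has its prerequisites met → 4.

3, 1, 2, 5, 4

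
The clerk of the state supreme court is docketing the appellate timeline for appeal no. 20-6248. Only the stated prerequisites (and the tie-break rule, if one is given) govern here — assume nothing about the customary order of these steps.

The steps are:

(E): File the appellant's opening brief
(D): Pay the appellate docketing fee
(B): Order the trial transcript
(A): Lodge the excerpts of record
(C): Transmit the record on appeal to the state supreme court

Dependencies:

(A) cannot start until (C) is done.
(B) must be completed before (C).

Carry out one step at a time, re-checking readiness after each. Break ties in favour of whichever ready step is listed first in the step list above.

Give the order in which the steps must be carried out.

Nothing is required for (E), (D) and (B). (E) is listed earlier → (E) first.
Now (D) and (B) have their prerequisites met. (D) is listed earlier, so (D) next.
That leaves (B) as the only ready step → (B).
(C) needed (B), now all done → (C).
Next only (A) has its prerequisites met → (A).

(E), (D), (B), (C), (A)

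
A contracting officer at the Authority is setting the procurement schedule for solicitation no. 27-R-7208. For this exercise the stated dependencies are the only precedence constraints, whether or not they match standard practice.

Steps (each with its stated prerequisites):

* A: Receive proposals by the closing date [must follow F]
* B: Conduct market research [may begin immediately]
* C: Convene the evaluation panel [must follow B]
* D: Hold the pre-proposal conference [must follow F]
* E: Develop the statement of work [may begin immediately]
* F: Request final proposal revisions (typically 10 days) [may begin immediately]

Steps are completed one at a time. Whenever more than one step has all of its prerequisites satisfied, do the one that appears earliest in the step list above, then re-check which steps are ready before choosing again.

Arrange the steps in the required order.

Nothing is required for B, E and F. B is listed earlier → B first.
C now also ready, so the ready set is {C, E, F}; C is listed earlier → C.
Now E and F have their prerequisites met. E is listed earlier, so E next.
That leaves F as the only ready step → F.
A and D are both available; A is listed earlier → A.
Next only D has its prerequisites met → D.

B, C, E, F, A, D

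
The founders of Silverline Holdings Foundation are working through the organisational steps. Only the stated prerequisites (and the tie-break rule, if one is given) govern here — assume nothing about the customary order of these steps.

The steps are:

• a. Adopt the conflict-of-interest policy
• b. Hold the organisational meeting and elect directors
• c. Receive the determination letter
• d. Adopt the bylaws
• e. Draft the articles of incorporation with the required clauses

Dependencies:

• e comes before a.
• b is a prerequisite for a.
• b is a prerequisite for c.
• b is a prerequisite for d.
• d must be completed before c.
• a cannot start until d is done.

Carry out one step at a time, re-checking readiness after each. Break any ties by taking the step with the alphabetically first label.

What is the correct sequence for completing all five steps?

b, d, c, e, a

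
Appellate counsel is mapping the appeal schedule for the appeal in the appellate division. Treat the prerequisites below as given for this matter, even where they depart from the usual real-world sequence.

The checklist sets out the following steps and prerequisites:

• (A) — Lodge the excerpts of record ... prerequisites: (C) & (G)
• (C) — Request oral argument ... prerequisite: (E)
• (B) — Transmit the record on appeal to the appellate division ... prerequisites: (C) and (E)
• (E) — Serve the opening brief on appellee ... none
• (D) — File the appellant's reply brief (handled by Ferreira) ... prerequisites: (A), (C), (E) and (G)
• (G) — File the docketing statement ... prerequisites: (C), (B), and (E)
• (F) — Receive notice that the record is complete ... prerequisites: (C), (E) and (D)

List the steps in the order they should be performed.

(E) → (C) → (B) → (G) → (A) → (D) → (F)

(E) is the only step with nothing outstanding, so it goes first.
That leaves (C) as the only ready step → (C).
(B) needed (C) and (E), now all done → (B).
(G) needed (C), (B) and (E), now all done → (G).
(A) is the only step now ready → (A).
(D) is the only step now ready → (D).
That leaves (F) as the only ready step → (F).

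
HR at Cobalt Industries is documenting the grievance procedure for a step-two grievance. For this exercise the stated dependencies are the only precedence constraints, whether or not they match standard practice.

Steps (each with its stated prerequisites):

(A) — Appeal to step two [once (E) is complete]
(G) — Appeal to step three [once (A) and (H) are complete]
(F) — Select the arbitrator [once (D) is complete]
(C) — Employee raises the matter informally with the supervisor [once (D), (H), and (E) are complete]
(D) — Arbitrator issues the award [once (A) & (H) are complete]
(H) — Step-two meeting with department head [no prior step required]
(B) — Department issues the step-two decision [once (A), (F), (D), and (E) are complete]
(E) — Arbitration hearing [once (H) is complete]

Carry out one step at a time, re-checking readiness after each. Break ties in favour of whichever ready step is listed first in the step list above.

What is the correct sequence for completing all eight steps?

(H), (E), (A), (G), (D), (F), (C), (B)

(H) has no prerequisites → (H) first.
(E) needed (H), now all done → (E).
That leaves (A) as the only ready step → (A).
(G) and (D) are both available; (G) is listed earlier → (G).
(D) needed (A) and (H), now all done → (D).
Now (F) and (C) have their prerequisites met. (F) is listed earlier, so (F) next.
(B) now also ready, so the ready set is {(C), (B)}; (C) is listed earlier → (C).
That leaves (B) as the only ready step → (B).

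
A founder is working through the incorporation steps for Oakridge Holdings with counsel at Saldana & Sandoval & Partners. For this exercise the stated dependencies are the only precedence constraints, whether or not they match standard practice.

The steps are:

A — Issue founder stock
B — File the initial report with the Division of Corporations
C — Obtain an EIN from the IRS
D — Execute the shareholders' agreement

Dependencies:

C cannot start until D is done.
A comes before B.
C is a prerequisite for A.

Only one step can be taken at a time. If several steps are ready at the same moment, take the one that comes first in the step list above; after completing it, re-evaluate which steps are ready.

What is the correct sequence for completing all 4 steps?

D has no prerequisites → D first.
That leaves C as the only ready step → C.
A needed C, now all done → A.
Next only B has its prerequisites met → B.

D, C, A, B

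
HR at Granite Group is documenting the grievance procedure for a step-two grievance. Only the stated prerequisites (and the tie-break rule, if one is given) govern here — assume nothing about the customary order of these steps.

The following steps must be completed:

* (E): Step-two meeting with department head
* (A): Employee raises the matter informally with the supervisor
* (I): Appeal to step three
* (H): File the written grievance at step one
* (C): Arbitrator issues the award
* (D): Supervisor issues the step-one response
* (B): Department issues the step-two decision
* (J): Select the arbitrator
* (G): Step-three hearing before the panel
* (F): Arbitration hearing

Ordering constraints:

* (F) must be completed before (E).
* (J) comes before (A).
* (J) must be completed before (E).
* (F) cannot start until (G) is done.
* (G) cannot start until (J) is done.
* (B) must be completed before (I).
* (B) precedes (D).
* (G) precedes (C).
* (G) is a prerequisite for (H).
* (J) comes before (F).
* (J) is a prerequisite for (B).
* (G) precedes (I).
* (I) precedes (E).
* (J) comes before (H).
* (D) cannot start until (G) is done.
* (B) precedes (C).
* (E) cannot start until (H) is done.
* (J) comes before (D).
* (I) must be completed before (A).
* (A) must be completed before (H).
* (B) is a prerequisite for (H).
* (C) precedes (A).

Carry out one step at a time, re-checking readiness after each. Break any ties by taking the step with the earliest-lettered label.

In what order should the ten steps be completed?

(J) has no prerequisites → (J) first.
Ready: (B) and (G). (B) has the earlier label → (B).
(G) is the only step now ready → (G).
Ready: (C), (D), (F) and (I). (C) has the earlier label → (C).
(D), (F) and (I) are all available; (D) has the earlier label → (D).
Now (F) and (I) have their prerequisites met. (F) has the earlier label, so (F) next.
(I) needed (B) and (G), now all done → (I).
(A) needed (C), (I) and (J), now all done → (A).
(H) needed (A), (B), (G) and (J), now all done → (H).
(E) needed (F), (H), (I) and (J), now all done → (E).

(J), (B), (G), (C), (D), (F), (I), (A), (H), (E)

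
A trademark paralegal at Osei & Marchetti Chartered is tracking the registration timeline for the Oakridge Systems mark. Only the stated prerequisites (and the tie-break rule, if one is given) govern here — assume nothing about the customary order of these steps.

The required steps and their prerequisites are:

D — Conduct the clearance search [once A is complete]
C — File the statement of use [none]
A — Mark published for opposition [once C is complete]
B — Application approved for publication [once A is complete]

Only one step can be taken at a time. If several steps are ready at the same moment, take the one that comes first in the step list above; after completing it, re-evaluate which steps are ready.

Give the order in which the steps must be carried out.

C has no prerequisites → C first.
A needed C, now all done → A.
D and B are both available; D is listed earlier → D.
That leaves B as the only ready step → B.

C → A → D → B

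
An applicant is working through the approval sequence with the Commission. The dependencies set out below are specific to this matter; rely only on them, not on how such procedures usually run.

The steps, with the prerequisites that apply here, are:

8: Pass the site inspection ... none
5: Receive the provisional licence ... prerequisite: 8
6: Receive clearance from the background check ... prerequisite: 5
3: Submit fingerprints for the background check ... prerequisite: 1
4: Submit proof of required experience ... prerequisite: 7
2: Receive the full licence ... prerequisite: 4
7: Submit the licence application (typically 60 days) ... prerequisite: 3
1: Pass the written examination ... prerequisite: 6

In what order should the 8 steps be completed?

8, 5, 6, 1, 3, 7, 4, 2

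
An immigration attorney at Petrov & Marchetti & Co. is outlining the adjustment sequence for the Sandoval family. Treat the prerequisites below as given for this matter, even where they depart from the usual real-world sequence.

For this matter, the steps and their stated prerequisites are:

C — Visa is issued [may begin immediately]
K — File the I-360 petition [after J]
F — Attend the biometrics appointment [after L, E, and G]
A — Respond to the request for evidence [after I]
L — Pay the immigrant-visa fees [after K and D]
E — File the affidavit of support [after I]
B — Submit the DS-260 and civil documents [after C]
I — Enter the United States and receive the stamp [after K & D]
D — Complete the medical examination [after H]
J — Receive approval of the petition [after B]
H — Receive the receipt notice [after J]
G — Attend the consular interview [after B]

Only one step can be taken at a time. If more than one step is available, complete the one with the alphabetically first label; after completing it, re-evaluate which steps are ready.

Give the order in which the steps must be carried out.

C → B → G → J → H → D → K → I → A → E → L → F

C is the only step with nothing outstanding, so it goes first.
Next only B has its prerequisites met → B.
Ready: G and J. G has the earlier label → G.
J needed B, now all done → J.
H and K are both available; H has the earlier label → H.
D now also ready, so the ready set is {D, K}; D has the earlier label → D.
K is the only step now ready → K.
I and L are both available; I has the earlier label → I.
A, E and L are all available; A has the earlier label → A.
E and L are both available; E has the earlier label → E.
L needed D and K, now all done → L.
F needed E, G and L, now all done → F.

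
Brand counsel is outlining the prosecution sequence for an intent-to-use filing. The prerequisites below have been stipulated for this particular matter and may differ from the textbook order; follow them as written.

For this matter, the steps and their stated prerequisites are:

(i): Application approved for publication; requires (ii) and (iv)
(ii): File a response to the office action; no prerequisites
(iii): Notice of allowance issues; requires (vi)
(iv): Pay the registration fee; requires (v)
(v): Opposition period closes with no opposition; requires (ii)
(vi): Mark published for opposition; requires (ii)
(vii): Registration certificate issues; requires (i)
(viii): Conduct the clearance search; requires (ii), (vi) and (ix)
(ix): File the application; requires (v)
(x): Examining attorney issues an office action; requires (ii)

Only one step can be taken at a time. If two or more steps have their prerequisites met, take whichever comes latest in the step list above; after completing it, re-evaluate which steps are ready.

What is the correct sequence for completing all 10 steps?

(ii), (x), (vi), (v), (ix), (viii), (iv), (iii), (i), (vii)

(ii) is the only step with nothing outstanding, so it goes first.
Ready: (x), (vi) and (v). (x) is listed later → (x).
Now (vi) and (v) have their prerequisites met. (vi) is listed later, so (vi) next.
(iii) now also ready, so the ready set is {(v), (iii)}; (v) is listed later → (v).
Ready: (ix), (iv) and (iii). (ix) is listed later → (ix).
(viii), (iv) and (iii) are all available; (viii) is listed later → (viii).
(iv) and (iii) are both available; (iv) is listed later → (iv).
Ready: (iii) and (i). (iii) is listed later → (iii).
Next only (i) has its prerequisites met → (i).
(vii) needed (i), now all done → (vii).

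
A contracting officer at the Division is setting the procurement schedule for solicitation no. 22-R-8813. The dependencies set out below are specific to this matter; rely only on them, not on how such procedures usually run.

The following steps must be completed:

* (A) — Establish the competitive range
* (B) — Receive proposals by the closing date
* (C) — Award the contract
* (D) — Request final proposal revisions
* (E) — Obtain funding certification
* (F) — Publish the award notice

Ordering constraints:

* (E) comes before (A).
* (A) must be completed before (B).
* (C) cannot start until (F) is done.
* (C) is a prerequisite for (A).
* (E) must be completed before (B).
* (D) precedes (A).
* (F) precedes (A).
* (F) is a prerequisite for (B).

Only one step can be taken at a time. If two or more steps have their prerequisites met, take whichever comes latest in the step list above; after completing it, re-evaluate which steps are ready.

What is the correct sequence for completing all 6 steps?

(F) (E) (D) (C) (A) (B)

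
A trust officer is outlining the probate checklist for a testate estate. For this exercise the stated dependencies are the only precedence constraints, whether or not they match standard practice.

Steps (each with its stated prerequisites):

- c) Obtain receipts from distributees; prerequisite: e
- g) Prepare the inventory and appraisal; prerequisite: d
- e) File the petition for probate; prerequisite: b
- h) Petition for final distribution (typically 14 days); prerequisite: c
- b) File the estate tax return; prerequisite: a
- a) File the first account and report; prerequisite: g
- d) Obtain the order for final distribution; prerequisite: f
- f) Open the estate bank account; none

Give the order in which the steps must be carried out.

f, d, g, a, b, e, c, h

Only f has no prerequisites, so it is first.
d is the only step now ready → d.
g needed d, now all done → g.
Next only a has its prerequisites met → a.
That leaves b as the only ready step → b.
That leaves e as the only ready step → e.
c needed e, now all done → c.
Next only h has its prerequisites met → h.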